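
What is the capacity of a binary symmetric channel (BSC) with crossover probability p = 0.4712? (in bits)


H(p) = -p*log2(p) - (1-p)*log2(1-p) = -0.4712*log2(0.4712) - 0.5288*log2(0.5288) = 0.511529 + 0.486076 = 0.9976. C = 1 - H(p) = 1 - 0.9976 = 0.0024

0.0024 bits


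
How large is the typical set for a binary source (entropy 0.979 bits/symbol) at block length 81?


log2|A_typical| = nH = 81 * 0.979 = 79.299, so |A_typical| ~ 2^79.299 = 7.437e+23

7.437e+23


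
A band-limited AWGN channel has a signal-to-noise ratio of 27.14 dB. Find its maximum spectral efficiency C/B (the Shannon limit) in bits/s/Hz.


SNR_linear = 10^(27.14/10) = 517.6068; C/B = log2(1 + SNR_linear) = log2(1 + 517.6068) = 9.0185

9.0185 bits/s/Hz


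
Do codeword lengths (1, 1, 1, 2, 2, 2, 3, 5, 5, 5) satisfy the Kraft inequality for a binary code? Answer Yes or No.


Kraft sum = sum(2^(-l_i)) = 2.4688, need <= 1. Result: violated (a binary prefix-free code with these lengths cannot exist)

No


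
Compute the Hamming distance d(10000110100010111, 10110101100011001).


Count differing positions: . . ^ ^ . . ^ ^ . . . . . ^ ^ ^ . = 7 differences

7


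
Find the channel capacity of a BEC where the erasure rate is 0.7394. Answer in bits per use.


C = 1 - epsilon = 1 - 0.7394 = 0.2606

0.2606 bits


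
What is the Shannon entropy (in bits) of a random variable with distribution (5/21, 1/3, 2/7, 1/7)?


H = -sum(p_i * log2(p_i)). Terms: -(5/21)*log2(5/21) = 0.492950; -(1/3)*log2(1/3) = 0.528321; -(2/7)*log2(2/7) = 0.516387; -(1/7)*log2(1/7) = 0.401051. H = 0.492950 + 0.528321 + 0.516387 + 0.401051 = 1.9387

1.9387 bits


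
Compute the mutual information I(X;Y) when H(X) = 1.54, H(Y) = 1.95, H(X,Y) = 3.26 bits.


I(X;Y) = H(X) + H(Y) - H(X,Y) = 1.54 + 1.95 - 3.26 = 0.23

0.23 bits


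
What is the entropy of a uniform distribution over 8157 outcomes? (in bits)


H = log2(n) = log2(8157) = 12.9938

12.9938 bits


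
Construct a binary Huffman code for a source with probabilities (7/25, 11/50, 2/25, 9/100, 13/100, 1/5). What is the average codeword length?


Huffman construction (repeatedly merge the two least-probable nodes; each merge adds 1 bit to every symbol beneath it): 2/25 + 9/100 = 17/100; 13/100 + 17/100 = 3/10; 1/5 + 11/50 = 21/50; 7/25 + 3/10 = 29/50; 21/50 + 29/50 = 1. Resulting codeword lengths (in the order the probabilities were given): (2, 2, 4, 4, 3, 2). L_avg = sum(p_i * l_i) = 7/25*2 + 11/50*2 + 2/25*4 + 9/100*4 + 13/100*3 + 1/5*2 = 247/100 = 2.47

2.47 bits


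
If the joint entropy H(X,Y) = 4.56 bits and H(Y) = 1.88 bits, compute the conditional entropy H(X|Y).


H(X|Y) = H(X,Y) - H(Y) = 4.56 - 1.88 = 2.68

2.68 bits


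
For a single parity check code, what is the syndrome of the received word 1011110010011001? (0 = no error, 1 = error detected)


Syndrome = XOR of all bits = 1 XOR 0 XOR 1 XOR 1 XOR 1 XOR 1 XOR 0 XOR 0 XOR 1 XOR 0 XOR 0 XOR 1 XOR 1 XOR 0 XOR 0 XOR 1 = 1

1


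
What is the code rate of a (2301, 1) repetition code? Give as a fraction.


Rate = k/n = 1/2301

1/2301


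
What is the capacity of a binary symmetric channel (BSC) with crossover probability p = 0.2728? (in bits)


H(p) = -p*log2(p) - (1-p)*log2(1-p) = -0.2728*log2(0.2728) - 0.7272*log2(0.7272) = 0.511250 + 0.334204 = 0.8455. C = 1 - H(p) = 1 - 0.8455 = 0.1545

0.1545 bits


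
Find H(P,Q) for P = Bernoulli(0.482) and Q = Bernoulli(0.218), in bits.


H(P,Q) = -p*log2(q) - (1-p)*log2(1-q). -0.482*log2(0.218) = 1.059243; -0.518*log2(0.782) = 0.183765. H(P,Q) = 1.059243 + 0.183765 = 1.243

1.243 bits


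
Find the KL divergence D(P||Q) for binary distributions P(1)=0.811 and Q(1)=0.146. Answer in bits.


KL = p*log2(p/q) + (1-p)*log2((1-p)/(1-q)) = 0.811*log2(0.811/0.146) + 0.189*log2(0.189/0.854) = 1.595

1.595 bits


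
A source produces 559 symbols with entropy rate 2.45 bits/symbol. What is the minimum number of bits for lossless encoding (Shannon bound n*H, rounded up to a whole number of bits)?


Minimum bits >= n * H = 559 * 2.45 = 1369.55, rounded up to a whole number of bits = 1370

1370 bits


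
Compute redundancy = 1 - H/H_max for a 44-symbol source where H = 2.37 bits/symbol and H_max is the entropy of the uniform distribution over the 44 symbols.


H_max = log2(K) = log2(44) = 5.4594 bits/symbol. Redundancy = 1 - H/H_max = 1 - 2.37/5.4594 = 1 - 0.4341 = 0.5659

0.5659


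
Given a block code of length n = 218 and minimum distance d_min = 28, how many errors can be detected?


Detection capability = d_min - 1 = 28 - 1 = 27

27 errors


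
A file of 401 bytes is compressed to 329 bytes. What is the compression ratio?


Ratio = original / compressed = 401 / 329 = 1.2188

1.2188


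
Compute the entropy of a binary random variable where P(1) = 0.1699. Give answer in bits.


H = -p*log2(p) - (1-p)*log2(1-p). -0.1699*log2(0.1699) = 0.434475; -0.8301*log2(0.8301) = 0.223001. H = 0.434475 + 0.223001 = 0.6575

0.6575 bits


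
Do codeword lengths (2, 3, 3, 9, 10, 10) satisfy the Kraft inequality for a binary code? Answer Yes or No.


Kraft sum = sum(2^(-l_i)) = 0.5039, need <= 1. Result: satisfied (a binary prefix-free code with these lengths exists)

Yes


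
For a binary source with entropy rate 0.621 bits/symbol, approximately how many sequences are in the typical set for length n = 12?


log2|A_typical| = nH = 12 * 0.621 = 7.452, so |A_typical| ~ 2^7.452 = 1.751e+02

1.751e+02


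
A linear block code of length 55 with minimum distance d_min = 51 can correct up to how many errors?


Correction capability = floor((d-1)/2) = floor((51-1)/2) = 25

25 errors


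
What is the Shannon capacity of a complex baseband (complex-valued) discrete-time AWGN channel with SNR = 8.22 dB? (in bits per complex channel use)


SNR_linear = 10^(8.22/10) = 6.6374; C = log2(1 + SNR_linear) = log2(1 + 6.6374) = 2.9331

2.9331 bits/channel use


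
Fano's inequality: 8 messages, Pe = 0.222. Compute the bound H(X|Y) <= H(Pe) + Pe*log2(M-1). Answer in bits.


H(Pe) = -Pe*log2(Pe) - (1-Pe)*log2(1-Pe) = -0.222*log2(0.222) - 0.778*log2(0.778) = 0.482044 + 0.281759 = 0.7638. Pe*log2(M-1) = 0.222*log2(7) = 0.623233. Bound = H(Pe) + Pe*log2(M-1) = 0.482044 + 0.281759 + 0.623233 = 1.387

1.387 bits


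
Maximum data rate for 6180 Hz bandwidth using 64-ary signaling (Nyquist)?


Rate = 2 * B * log2(M) = 2 * 6180 * 6.0 = 74160.0

74160.0 bps


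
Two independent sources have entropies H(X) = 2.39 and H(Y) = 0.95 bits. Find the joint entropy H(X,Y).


For independent variables, H(X,Y) = H(X) + H(Y) = 2.39 + 0.95 = 3.34

3.34 bits


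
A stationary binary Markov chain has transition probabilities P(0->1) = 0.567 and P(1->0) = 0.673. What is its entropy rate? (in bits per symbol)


Stationary distribution: pi_0 = p10/(p01+p10) = 0.5427, pi_1 = 0.4573. Entropy rate H' = pi_0*H(p01) + pi_1*H(p10) = 0.5427*0.987 + 0.4573*0.9118 = 0.9526

0.9526 bits/symbol


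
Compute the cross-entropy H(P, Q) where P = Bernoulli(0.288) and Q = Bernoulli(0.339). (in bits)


H(P,Q) = -p*log2(q) - (1-p)*log2(1-q). -0.288*log2(0.339) = 0.449465; -0.712*log2(0.661) = 0.425262. H(P,Q) = 0.449465 + 0.425262 = 0.8747

0.8747 bits


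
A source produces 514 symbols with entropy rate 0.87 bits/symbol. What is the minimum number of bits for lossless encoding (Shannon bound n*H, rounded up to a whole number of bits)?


Minimum bits >= n * H = 514 * 0.87 = 447.18, rounded up to a whole number of bits = 448

448 bits


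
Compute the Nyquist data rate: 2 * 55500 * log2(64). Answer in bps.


Rate = 2 * B * log2(M) = 2 * 55500 * 6.0 = 666000.0

666000.0 bps


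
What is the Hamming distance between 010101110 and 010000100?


Count differing positions: . . . ^ . ^ . ^ . = 3 differences

3


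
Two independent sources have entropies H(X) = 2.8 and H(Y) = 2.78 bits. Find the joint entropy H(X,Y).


For independent variables, H(X,Y) = H(X) + H(Y) = 2.8 + 2.78 = 5.58

5.58 bits


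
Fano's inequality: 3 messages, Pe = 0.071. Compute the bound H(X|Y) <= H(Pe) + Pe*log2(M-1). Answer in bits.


H(Pe) = -Pe*log2(Pe) - (1-Pe)*log2(1-Pe) = -0.071*log2(0.071) - 0.929*log2(0.929) = 0.270939 + 0.098706 = 0.3696. Pe*log2(M-1) = 0.071*log2(2) = 0.071000. Bound = H(Pe) + Pe*log2(M-1) = 0.270939 + 0.098706 + 0.071000 = 0.4406

0.4406 bits


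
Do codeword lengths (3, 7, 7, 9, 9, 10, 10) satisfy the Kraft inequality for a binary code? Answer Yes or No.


Kraft sum = sum(2^(-l_i)) = 0.1465, need <= 1. Result: satisfied (a binary prefix-free code with these lengths exists)

Yes


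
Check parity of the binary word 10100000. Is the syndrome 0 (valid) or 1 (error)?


Syndrome = XOR of all bits = 1 XOR 0 XOR 1 XOR 0 XOR 0 XOR 0 XOR 0 XOR 0 = 0

0


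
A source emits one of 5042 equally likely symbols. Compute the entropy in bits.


H = log2(n) = log2(5042) = 12.2998

12.2998 bits


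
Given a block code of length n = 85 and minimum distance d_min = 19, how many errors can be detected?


Detection capability = d_min - 1 = 19 - 1 = 18

18 errors


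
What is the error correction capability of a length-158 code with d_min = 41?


Correction capability = floor((d-1)/2) = floor((41-1)/2) = 20

20 errors


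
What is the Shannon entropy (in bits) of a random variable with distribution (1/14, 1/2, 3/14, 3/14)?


H = -sum(p_i * log2(p_i)). Terms: -(1/14)*log2(1/14) = 0.271954; -(1/2)*log2(1/2) = 0.500000; -(3/14)*log2(3/14) = 0.476227; -(3/14)*log2(3/14) = 0.476227. H = 0.271954 + 0.500000 + 0.476227 + 0.476227 = 1.7244

1.7244 bits


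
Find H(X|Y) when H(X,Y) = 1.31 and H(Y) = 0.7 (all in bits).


H(X|Y) = H(X,Y) - H(Y) = 1.31 - 0.7 = 0.61

0.61 bits


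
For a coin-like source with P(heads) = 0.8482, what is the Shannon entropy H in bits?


H = -p*log2(p) - (1-p)*log2(1-p). -0.8482*log2(0.8482) = 0.201468; -0.1518*log2(0.1518) = 0.412859. H = 0.201468 + 0.412859 = 0.6143

0.6143 bits


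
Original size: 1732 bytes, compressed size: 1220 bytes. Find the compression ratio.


Ratio = original / compressed = 1732 / 1220 = 1.4197

1.4197


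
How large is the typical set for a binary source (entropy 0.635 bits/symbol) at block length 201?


log2|A_typical| = nH = 201 * 0.635 = 127.635, so |A_typical| ~ 2^127.635 = 2.642e+38

2.642e+38


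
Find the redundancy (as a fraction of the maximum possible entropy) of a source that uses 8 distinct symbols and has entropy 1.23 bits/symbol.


H_max = log2(K) = log2(8) = 3.0 bits/symbol. Redundancy = 1 - H/H_max = 1 - 1.23/3.0 = 1 - 0.41 = 0.59

0.59


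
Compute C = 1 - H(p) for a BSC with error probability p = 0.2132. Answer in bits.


H(p) = -p*log2(p) - (1-p)*log2(1-p) = -0.2132*log2(0.2132) - 0.7868*log2(0.7868) = 0.475376 + 0.272179 = 0.7476. C = 1 - H(p) = 1 - 0.7476 = 0.2524

0.2524 bits


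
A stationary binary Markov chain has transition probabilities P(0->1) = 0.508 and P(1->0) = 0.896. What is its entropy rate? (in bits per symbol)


Stationary distribution: pi_0 = p10/(p01+p10) = 0.6382, pi_1 = 0.3618. Entropy rate H' = pi_0*H(p01) + pi_1*H(p10) = 0.6382*0.9998 + 0.3618*0.4815 = 0.8123

0.8123 bits/symbol


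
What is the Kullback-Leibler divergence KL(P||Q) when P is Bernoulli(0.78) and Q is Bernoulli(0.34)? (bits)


KL = p*log2(p/q) + (1-p)*log2((1-p)/(1-q)) = 0.78*log2(0.78/0.34) + 0.22*log2(0.22/0.66) = 0.5857

0.5857 bits


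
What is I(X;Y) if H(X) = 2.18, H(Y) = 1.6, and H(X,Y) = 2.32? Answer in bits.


I(X;Y) = H(X) + H(Y) - H(X,Y) = 2.18 + 1.6 - 2.32 = 1.46

1.46 bits


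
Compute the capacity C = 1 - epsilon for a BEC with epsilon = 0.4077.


C = 1 - epsilon = 1 - 0.4077 = 0.5923

0.5923 bits


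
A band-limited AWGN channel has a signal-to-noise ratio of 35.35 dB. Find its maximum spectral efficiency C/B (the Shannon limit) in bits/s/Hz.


SNR_linear = 10^(35.35/10) = 3427.6779; C/B = log2(1 + SNR_linear) = log2(1 + 3427.6779) = 11.7434

11.7434 bits/s/Hz


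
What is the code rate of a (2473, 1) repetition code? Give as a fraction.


Rate = k/n = 1/2473

1/2473


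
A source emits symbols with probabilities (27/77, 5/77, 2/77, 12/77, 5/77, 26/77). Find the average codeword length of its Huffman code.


Huffman construction (repeatedly merge the two least-probable nodes; each merge adds 1 bit to every symbol beneath it): 2/77 + 5/77 = 1/11; 5/77 + 1/11 = 12/77; 12/77 + 12/77 = 24/77; 24/77 + 26/77 = 50/77; 27/77 + 50/77 = 1. Resulting codeword lengths (in the order the probabilities were given): (1, 5, 5, 3, 4, 2). L_avg = sum(p_i * l_i) = 27/77*1 + 5/77*5 + 2/77*5 + 12/77*3 + 5/77*4 + 26/77*2 = 170/77 = 2.2078

2.2078 bits


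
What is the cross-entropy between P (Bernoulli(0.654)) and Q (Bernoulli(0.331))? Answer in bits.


H(P,Q) = -p*log2(q) - (1-p)*log2(1-q). -0.654*log2(0.331) = 1.043193; -0.346*log2(0.669) = 0.200653. H(P,Q) = 1.043193 + 0.200653 = 1.2438

1.2438 bits


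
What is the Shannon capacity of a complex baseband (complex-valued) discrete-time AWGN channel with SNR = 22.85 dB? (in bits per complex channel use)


SNR_linear = 10^(22.85/10) = 192.7525; C = log2(1 + SNR_linear) = log2(1 + 192.7525) = 7.5981

7.5981 bits/channel use


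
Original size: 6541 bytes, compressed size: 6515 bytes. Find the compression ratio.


Ratio = original / compressed = 6541 / 6515 = 1.004

1.004


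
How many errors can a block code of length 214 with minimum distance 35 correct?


Correction capability = floor((d-1)/2) = floor((35-1)/2) = 17

17 errors


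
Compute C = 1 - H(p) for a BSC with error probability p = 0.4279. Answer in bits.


H(p) = -p*log2(p) - (1-p)*log2(1-p) = -0.4279*log2(0.4279) - 0.5721*log2(0.5721) = 0.524030 + 0.460919 = 0.9849. C = 1 - H(p) = 1 - 0.9849 = 0.0151

0.0151 bits


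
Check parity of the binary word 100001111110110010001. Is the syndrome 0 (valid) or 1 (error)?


Syndrome = XOR of all bits = 1 XOR 0 XOR 0 XOR 0 XOR 0 XOR 1 XOR 1 XOR 1 XOR 1 XOR 1 XOR 1 XOR 0 XOR 1 XOR 1 XOR 0 XOR 0 XOR 1 XOR 0 XOR 0 XOR 0 XOR 1 = 1

1


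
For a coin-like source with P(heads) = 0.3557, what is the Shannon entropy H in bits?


H = -p*log2(p) - (1-p)*log2(1-p). -0.3557*log2(0.3557) = 0.530444; -0.6443*log2(0.6443) = 0.408612. H = 0.530444 + 0.408612 = 0.9391

0.9391 bits


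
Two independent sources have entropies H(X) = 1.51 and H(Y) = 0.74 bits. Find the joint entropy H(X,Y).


For independent variables, H(X,Y) = H(X) + H(Y) = 1.51 + 0.74 = 2.25

2.25 bits


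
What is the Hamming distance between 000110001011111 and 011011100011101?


Count differing positions: . ^ ^ ^ . ^ ^ . ^ . . . . ^ . = 7 differences

7


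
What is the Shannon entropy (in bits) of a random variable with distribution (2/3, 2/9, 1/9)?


H = -sum(p_i * log2(p_i)). Terms: -(2/3)*log2(2/3) = 0.389975; -(2/9)*log2(2/9) = 0.482206; -(1/9)*log2(1/9) = 0.352214. H = 0.389975 + 0.482206 + 0.352214 = 1.2244

1.2244 bits


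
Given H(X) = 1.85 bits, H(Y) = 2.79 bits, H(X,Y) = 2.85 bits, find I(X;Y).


I(X;Y) = H(X) + H(Y) - H(X,Y) = 1.85 + 2.79 - 2.85 = 1.79

1.79 bits


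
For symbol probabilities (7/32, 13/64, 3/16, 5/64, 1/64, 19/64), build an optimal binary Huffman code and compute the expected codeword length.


Huffman construction (repeatedly merge the two least-probable nodes; each merge adds 1 bit to every symbol beneath it): 1/64 + 5/64 = 3/32; 3/32 + 3/16 = 9/32; 13/64 + 7/32 = 27/64; 9/32 + 19/64 = 37/64; 27/64 + 37/64 = 1. Resulting codeword lengths (in the order the probabilities were given): (2, 2, 3, 4, 4, 2). L_avg = sum(p_i * l_i) = 7/32*2 + 13/64*2 + 3/16*3 + 5/64*4 + 1/64*4 + 19/64*2 = 19/8 = 2.375

2.375 bits


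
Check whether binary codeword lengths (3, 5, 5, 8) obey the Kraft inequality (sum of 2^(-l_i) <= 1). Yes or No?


Kraft sum = sum(2^(-l_i)) = 0.1914, need <= 1. Result: satisfied (a binary prefix-free code with these lengths exists)

Yes


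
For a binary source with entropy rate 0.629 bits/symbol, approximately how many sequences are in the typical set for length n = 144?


log2|A_typical| = nH = 144 * 0.629 = 90.576, so |A_typical| ~ 2^90.576 = 1.845e+27

1.845e+27


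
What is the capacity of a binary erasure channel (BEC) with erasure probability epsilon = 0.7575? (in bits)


C = 1 - epsilon = 1 - 0.7575 = 0.2425

0.2425 bits


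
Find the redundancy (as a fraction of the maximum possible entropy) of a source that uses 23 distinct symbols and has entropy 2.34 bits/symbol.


H_max = log2(K) = log2(23) = 4.5236 bits/symbol. Redundancy = 1 - H/H_max = 1 - 2.34/4.5236 = 1 - 0.5173 = 0.4827

0.4827


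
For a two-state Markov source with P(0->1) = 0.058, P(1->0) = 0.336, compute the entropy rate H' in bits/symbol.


Stationary distribution: pi_0 = p10/(p01+p10) = 0.8528, pi_1 = 0.1472. Entropy rate H' = pi_0*H(p01) + pi_1*H(p10) = 0.8528*0.3195 + 0.1472*0.9209 = 0.408

0.408 bits/symbol


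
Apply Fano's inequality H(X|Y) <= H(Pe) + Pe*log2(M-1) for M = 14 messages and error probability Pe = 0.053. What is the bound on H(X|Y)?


H(Pe) = -Pe*log2(Pe) - (1-Pe)*log2(1-Pe) = -0.053*log2(0.053) - 0.947*log2(0.947) = 0.224607 + 0.074400 = 0.299. Pe*log2(M-1) = 0.053*log2(13) = 0.196123. Bound = H(Pe) + Pe*log2(M-1) = 0.224607 + 0.074400 + 0.196123 = 0.4951

0.4951 bits


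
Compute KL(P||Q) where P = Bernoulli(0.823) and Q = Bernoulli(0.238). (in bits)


KL = p*log2(p/q) + (1-p)*log2((1-p)/(1-q)) = 0.823*log2(0.823/0.238) + 0.177*log2(0.177/0.762) = 1.1003

1.1003 bits


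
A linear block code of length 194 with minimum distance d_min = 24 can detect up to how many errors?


Detection capability = d_min - 1 = 24 - 1 = 23

23 errors


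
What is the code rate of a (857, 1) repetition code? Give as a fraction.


Rate = k/n = 1/857

1/857


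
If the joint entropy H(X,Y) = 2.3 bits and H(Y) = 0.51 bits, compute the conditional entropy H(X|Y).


H(X|Y) = H(X,Y) - H(Y) = 2.3 - 0.51 = 1.79

1.79 bits


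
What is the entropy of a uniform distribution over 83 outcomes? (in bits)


H = log2(n) = log2(83) = 6.375

6.375 bits


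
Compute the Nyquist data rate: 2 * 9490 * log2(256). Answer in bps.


Rate = 2 * B * log2(M) = 2 * 9490 * 8.0 = 151840.0

151840.0 bps


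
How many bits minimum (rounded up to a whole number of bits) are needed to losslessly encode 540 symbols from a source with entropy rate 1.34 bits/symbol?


Minimum bits >= n * H = 540 * 1.34 = 723.6, rounded up to a whole number of bits = 724

724 bits


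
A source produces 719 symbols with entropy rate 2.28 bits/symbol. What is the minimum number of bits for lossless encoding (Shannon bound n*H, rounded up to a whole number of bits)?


Minimum bits >= n * H = 719 * 2.28 = 1639.32, rounded up to a whole number of bits = 1640

1640 bits


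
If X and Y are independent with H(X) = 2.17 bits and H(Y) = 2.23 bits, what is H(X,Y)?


For independent variables, H(X,Y) = H(X) + H(Y) = 2.17 + 2.23 = 4.4

4.4 bits


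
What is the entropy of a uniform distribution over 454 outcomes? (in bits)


H = log2(n) = log2(454) = 8.8265

8.8265 bits


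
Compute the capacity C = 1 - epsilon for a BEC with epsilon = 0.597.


C = 1 - epsilon = 1 - 0.597 = 0.403

0.403 bits


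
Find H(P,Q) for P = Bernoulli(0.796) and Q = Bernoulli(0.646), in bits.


H(P,Q) = -p*log2(q) - (1-p)*log2(1-q). -0.796*log2(0.646) = 0.501794; -0.204*log2(0.354) = 0.305628. H(P,Q) = 0.501794 + 0.305628 = 0.8074

0.8074 bits


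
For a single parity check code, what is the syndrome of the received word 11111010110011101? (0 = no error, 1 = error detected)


Syndrome = XOR of all bits = 1 XOR 1 XOR 1 XOR 1 XOR 1 XOR 0 XOR 1 XOR 0 XOR 1 XOR 1 XOR 0 XOR 0 XOR 1 XOR 1 XOR 1 XOR 0 XOR 1 = 0

0


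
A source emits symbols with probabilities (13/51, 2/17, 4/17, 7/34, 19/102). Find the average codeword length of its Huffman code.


Huffman construction (repeatedly merge the two least-probable nodes; each merge adds 1 bit to every symbol beneath it): 2/17 + 19/102 = 31/102; 7/34 + 4/17 = 15/34; 13/51 + 31/102 = 19/34; 15/34 + 19/34 = 1. Resulting codeword lengths (in the order the probabilities were given): (2, 3, 2, 2, 3). L_avg = sum(p_i * l_i) = 13/51*2 + 2/17*3 + 4/17*2 + 7/34*2 + 19/102*3 = 235/102 = 2.3039

2.3039 bits


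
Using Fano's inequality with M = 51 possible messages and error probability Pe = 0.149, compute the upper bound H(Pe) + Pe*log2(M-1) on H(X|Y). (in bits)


H(Pe) = -Pe*log2(Pe) - (1-Pe)*log2(1-Pe) = -0.149*log2(0.149) - 0.851*log2(0.851) = 0.409246 + 0.198086 = 0.6073. Pe*log2(M-1) = 0.149*log2(50) = 0.840935. Bound = H(Pe) + Pe*log2(M-1) = 0.409246 + 0.198086 + 0.840935 = 1.4483

1.4483 bits


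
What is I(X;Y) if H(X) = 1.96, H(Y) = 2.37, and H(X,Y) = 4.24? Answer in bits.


I(X;Y) = H(X) + H(Y) - H(X,Y) = 1.96 + 2.37 - 4.24 = 0.09

0.09 bits


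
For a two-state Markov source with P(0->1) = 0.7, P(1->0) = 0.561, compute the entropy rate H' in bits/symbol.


Stationary distribution: pi_0 = p10/(p01+p10) = 0.4449, pi_1 = 0.5551. Entropy rate H' = pi_0*H(p01) + pi_1*H(p10) = 0.4449*0.8813 + 0.5551*0.9892 = 0.9412

0.9412 bits/symbol


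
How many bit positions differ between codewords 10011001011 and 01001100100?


Count differing positions: ^ ^ . ^ . ^ . ^ ^ ^ ^ = 8 differences

8


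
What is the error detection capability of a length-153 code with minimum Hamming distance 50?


Detection capability = d_min - 1 = 50 - 1 = 49

49 errors


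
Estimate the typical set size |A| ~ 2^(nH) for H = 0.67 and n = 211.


log2|A_typical| = nH = 211 * 0.67 = 141.37, so |A_typical| ~ 2^141.37 = 3.603e+42

3.603e+42


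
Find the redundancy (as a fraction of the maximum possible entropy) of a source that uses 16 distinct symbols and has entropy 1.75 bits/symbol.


H_max = log2(K) = log2(16) = 4.0 bits/symbol. Redundancy = 1 - H/H_max = 1 - 1.75/4.0 = 1 - 0.4375 = 0.5625

0.5625


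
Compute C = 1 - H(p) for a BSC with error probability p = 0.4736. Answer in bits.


H(p) = -p*log2(p) - (1-p)*log2(1-p) = -0.4736*log2(0.4736) - 0.5264*log2(0.5264) = 0.510663 + 0.487325 = 0.998. C = 1 - H(p) = 1 - 0.998 = 0.002

0.002 bits


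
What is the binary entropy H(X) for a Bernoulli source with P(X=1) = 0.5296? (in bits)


H = -p*log2(p) - (1-p)*log2(1-p). -0.5296*log2(0.5296) = 0.485656; -0.4704*log2(0.4704) = 0.511814. H = 0.485656 + 0.511814 = 0.9975

0.9975 bits


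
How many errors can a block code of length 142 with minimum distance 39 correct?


Correction capability = floor((d-1)/2) = floor((39-1)/2) = 19

19 errors


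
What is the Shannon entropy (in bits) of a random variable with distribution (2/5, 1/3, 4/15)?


H = -sum(p_i * log2(p_i)). Terms: -(2/5)*log2(2/5) = 0.528771; -(1/3)*log2(1/3) = 0.528321; -(4/15)*log2(4/15) = 0.508504. H = 0.528771 + 0.528321 + 0.508504 = 1.5656

1.5656 bits


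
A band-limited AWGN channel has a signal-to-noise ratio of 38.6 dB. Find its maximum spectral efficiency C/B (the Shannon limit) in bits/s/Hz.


SNR_linear = 10^(38.6/10) = 7244.3596; C/B = log2(1 + SNR_linear) = log2(1 + 7244.3596) = 12.8228

12.8228 bits/s/Hz


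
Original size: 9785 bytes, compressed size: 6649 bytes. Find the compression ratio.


Ratio = original / compressed = 9785 / 6649 = 1.4716

1.4716


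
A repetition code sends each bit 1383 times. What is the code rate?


Rate = k/n = 1/1383

1/1383


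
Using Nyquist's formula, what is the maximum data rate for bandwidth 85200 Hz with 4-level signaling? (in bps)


Rate = 2 * B * log2(M) = 2 * 85200 * 2.0 = 340800.0

340800.0 bps


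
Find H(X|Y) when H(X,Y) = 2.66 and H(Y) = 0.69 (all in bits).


H(X|Y) = H(X,Y) - H(Y) = 2.66 - 0.69 = 1.97

1.97 bits


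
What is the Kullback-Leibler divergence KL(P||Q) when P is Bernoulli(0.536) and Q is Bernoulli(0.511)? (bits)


KL = p*log2(p/q) + (1-p)*log2((1-p)/(1-q)) = 0.536*log2(0.536/0.511) + 0.464*log2(0.464/0.489) = 0.0018

0.0018 bits


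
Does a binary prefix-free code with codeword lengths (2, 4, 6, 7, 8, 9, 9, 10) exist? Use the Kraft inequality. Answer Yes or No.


Kraft sum = sum(2^(-l_i)) = 0.3447, need <= 1. Result: satisfied (a binary prefix-free code with these lengths exists)

Yes


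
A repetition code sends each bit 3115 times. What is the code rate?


Rate = k/n = 1/3115

1/3115


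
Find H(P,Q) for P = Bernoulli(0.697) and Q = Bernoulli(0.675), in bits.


H(P,Q) = -p*log2(q) - (1-p)*log2(1-q). -0.697*log2(0.675) = 0.395227; -0.303*log2(0.325) = 0.491311. H(P,Q) = 0.395227 + 0.491311 = 0.8865

0.8865 bits


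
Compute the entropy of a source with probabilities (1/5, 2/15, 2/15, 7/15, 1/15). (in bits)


H = -sum(p_i * log2(p_i)). Terms: -(1/5)*log2(1/5) = 0.464386; -(2/15)*log2(2/15) = 0.387585; -(2/15)*log2(2/15) = 0.387585; -(7/15)*log2(7/15) = 0.513117; -(1/15)*log2(1/15) = 0.260459. H = 0.464386 + 0.387585 + 0.387585 + 0.513117 + 0.260459 = 2.0131

2.0131 bits


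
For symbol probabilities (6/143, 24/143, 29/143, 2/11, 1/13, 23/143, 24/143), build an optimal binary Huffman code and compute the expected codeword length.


Huffman construction (repeatedly merge the two least-probable nodes; each merge adds 1 bit to every symbol beneath it): 6/143 + 1/13 = 17/143; 17/143 + 23/143 = 40/143; 24/143 + 24/143 = 48/143; 2/11 + 29/143 = 5/13; 40/143 + 48/143 = 8/13; 5/13 + 8/13 = 1. Resulting codeword lengths (in the order the probabilities were given): (4, 3, 2, 2, 4, 3, 3). L_avg = sum(p_i * l_i) = 6/143*4 + 24/143*3 + 29/143*2 + 2/11*2 + 1/13*4 + 23/143*3 + 24/143*3 = 391/143 = 2.7343

2.7343 bits


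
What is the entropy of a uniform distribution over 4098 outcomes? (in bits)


H = log2(n) = log2(4098) = 12.0007

12.0007 bits


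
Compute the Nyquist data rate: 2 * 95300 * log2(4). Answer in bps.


Rate = 2 * B * log2(M) = 2 * 95300 * 2.0 = 381200.0

381200.0 bps


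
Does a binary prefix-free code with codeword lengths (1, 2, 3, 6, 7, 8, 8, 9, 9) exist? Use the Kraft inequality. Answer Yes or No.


Kraft sum = sum(2^(-l_i)) = 0.9102, need <= 1. Result: satisfied (a binary prefix-free code with these lengths exists)

Yes


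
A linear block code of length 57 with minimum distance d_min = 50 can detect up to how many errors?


Detection capability = d_min - 1 = 50 - 1 = 49

49 errors


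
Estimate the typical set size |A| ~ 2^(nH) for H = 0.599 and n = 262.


log2|A_typical| = nH = 262 * 0.599 = 156.938, so |A_typical| ~ 2^156.938 = 1.750e+47

1.750e+47


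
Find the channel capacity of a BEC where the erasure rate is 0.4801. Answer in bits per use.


C = 1 - epsilon = 1 - 0.4801 = 0.5199

0.5199 bits


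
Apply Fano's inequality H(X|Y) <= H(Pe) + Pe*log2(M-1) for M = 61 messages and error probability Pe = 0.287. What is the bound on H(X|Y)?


H(Pe) = -Pe*log2(Pe) - (1-Pe)*log2(1-Pe) = -0.287*log2(0.287) - 0.713*log2(0.713) = 0.516852 + 0.347963 = 0.8648. Pe*log2(M-1) = 0.287*log2(60) = 1.695278. Bound = H(Pe) + Pe*log2(M-1) = 0.516852 + 0.347963 + 1.695278 = 2.5601

2.5601 bits


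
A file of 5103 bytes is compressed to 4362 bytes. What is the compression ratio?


Ratio = original / compressed = 5103 / 4362 = 1.1699

1.1699


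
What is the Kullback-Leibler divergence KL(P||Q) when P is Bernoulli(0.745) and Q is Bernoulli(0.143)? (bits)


KL = p*log2(p/q) + (1-p)*log2((1-p)/(1-q)) = 0.745*log2(0.745/0.143) + 0.255*log2(0.255/0.857) = 1.3281

1.3281 bits


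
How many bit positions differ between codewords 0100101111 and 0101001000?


Count differing positions: . . . ^ ^ . . ^ ^ ^ = 5 differences

5


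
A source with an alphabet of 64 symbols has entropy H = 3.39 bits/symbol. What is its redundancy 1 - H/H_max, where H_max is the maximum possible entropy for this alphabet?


H_max = log2(K) = log2(64) = 6.0 bits/symbol. Redundancy = 1 - H/H_max = 1 - 3.39/6.0 = 1 - 0.565 = 0.435

0.435


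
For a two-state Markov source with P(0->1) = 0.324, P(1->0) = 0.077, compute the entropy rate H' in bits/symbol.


Stationary distribution: pi_0 = p10/(p01+p10) = 0.192, pi_1 = 0.808. Entropy rate H' = pi_0*H(p01) + pi_1*H(p10) = 0.192*0.9087 + 0.808*0.3915 = 0.4908

0.4908 bits/symbol


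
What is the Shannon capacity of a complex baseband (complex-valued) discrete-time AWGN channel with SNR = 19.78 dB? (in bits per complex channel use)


SNR_linear = 10^(19.78/10) = 95.0605; C = log2(1 + SNR_linear) = log2(1 + 95.0605) = 6.5859

6.5859 bits/channel use


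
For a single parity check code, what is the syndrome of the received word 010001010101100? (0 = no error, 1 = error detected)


Syndrome = XOR of all bits = 0 XOR 1 XOR 0 XOR 0 XOR 0 XOR 1 XOR 0 XOR 1 XOR 0 XOR 1 XOR 0 XOR 1 XOR 1 XOR 0 XOR 0 = 0

0


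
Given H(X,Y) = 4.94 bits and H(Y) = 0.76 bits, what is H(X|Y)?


H(X|Y) = H(X,Y) - H(Y) = 4.94 - 0.76 = 4.18

4.18 bits


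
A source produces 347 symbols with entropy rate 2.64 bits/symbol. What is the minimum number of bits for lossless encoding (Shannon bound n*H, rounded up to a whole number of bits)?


Minimum bits >= n * H = 347 * 2.64 = 916.08, rounded up to a whole number of bits = 917

917 bits


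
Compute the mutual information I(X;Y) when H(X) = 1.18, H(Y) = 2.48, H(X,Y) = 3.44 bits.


I(X;Y) = H(X) + H(Y) - H(X,Y) = 1.18 + 2.48 - 3.44 = 0.22

0.22 bits


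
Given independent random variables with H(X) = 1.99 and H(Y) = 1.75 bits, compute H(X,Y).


For independent variables, H(X,Y) = H(X) + H(Y) = 1.99 + 1.75 = 3.74

3.74 bits


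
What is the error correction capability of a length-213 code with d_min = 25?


Correction capability = floor((d-1)/2) = floor((25-1)/2) = 12

12 errors


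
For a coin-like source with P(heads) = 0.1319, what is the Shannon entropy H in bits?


H = -p*log2(p) - (1-p)*log2(1-p). -0.1319*log2(0.1319) = 0.385476; -0.8681*log2(0.8681) = 0.177150. H = 0.385476 + 0.177150 = 0.5626

0.5626 bits


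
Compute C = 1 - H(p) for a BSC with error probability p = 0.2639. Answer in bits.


H(p) = -p*log2(p) - (1-p)*log2(1-p) = -0.2639*log2(0.2639) - 0.7361*log2(0.7361) = 0.507199 + 0.325376 = 0.8326. C = 1 - H(p) = 1 - 0.8326 = 0.1674

0.1674 bits


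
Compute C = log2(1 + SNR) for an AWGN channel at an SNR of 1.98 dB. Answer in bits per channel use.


SNR_linear = 10^(1.98/10) = 1.5776; C = log2(1 + SNR_linear) = log2(1 + 1.5776) = 1.366

1.366 bits/channel use


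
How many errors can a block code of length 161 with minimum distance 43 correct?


Correction capability = floor((d-1)/2) = floor((43-1)/2) = 21

21 errors


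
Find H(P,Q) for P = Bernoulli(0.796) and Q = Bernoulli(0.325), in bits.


H(P,Q) = -p*log2(q) - (1-p)*log2(1-q). -0.796*log2(0.325) = 1.290705; -0.204*log2(0.675) = 0.115676. H(P,Q) = 1.290705 + 0.115676 = 1.4064

1.4064 bits


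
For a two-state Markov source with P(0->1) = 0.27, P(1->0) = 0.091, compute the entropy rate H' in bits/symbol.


Stationary distribution: pi_0 = p10/(p01+p10) = 0.2521, pi_1 = 0.7479. Entropy rate H' = pi_0*H(p01) + pi_1*H(p10) = 0.2521*0.8415 + 0.7479*0.4398 = 0.541

0.541 bits/symbol


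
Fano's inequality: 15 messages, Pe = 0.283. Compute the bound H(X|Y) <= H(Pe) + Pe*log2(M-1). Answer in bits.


H(Pe) = -Pe*log2(Pe) - (1-Pe)*log2(1-Pe) = -0.283*log2(0.283) - 0.717*log2(0.717) = 0.515379 + 0.344128 = 0.8595. Pe*log2(M-1) = 0.283*log2(14) = 1.077481. Bound = H(Pe) + Pe*log2(M-1) = 0.515379 + 0.344128 + 1.077481 = 1.937

1.937 bits


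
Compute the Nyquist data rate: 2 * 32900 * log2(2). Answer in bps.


Rate = 2 * B * log2(M) = 2 * 32900 * 1.0 = 65800.0

65800.0 bps


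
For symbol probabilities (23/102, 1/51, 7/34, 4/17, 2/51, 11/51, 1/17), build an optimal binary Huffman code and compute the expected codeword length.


Huffman construction (repeatedly merge the two least-probable nodes; each merge adds 1 bit to every symbol beneath it): 1/51 + 2/51 = 1/17; 1/17 + 1/17 = 2/17; 2/17 + 7/34 = 11/34; 11/51 + 23/102 = 15/34; 4/17 + 11/34 = 19/34; 15/34 + 19/34 = 1. Resulting codeword lengths (in the order the probabilities were given): (2, 5, 3, 2, 5, 2, 4). L_avg = sum(p_i * l_i) = 23/102*2 + 1/51*5 + 7/34*3 + 4/17*2 + 2/51*5 + 11/51*2 + 1/17*4 = 5/2 = 2.5

2.5 bits


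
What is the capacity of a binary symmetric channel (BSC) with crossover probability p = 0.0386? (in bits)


H(p) = -p*log2(p) - (1-p)*log2(1-p) = -0.0386*log2(0.0386) - 0.9614*log2(0.9614) = 0.181237 + 0.054599 = 0.2358. C = 1 - H(p) = 1 - 0.2358 = 0.7642

0.7642 bits


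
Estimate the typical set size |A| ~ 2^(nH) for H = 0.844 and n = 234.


log2|A_typical| = nH = 234 * 0.844 = 197.496, so |A_typical| ~ 2^197.496 = 2.833e+59

2.833e+59


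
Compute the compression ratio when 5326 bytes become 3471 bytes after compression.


Ratio = original / compressed = 5326 / 3471 = 1.5344

1.5344


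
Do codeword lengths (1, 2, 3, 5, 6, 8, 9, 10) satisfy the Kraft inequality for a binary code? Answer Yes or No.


Kraft sum = sum(2^(-l_i)) = 0.9287, need <= 1. Result: satisfied (a binary prefix-free code with these lengths exists)

Yes


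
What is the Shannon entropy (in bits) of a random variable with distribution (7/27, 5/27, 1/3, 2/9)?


H = -sum(p_i * log2(p_i)). Terms: -(7/27)*log2(7/27) = 0.504916; -(5/27)*log2(5/27) = 0.450548; -(1/3)*log2(1/3) = 0.528321; -(2/9)*log2(2/9) = 0.482206. H = 0.504916 + 0.450548 + 0.528321 + 0.482206 = 1.966

1.966 bits


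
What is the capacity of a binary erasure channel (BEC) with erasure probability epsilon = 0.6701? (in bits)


C = 1 - epsilon = 1 - 0.6701 = 0.3299

0.3299 bits


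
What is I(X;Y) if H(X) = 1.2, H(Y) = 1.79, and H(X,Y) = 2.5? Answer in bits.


I(X;Y) = H(X) + H(Y) - H(X,Y) = 1.2 + 1.79 - 2.5 = 0.49

0.49 bits


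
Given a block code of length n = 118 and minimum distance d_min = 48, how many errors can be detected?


Detection capability = d_min - 1 = 48 - 1 = 47

47 errors


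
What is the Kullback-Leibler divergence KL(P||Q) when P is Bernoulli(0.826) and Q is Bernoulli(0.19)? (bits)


KL = p*log2(p/q) + (1-p)*log2((1-p)/(1-q)) = 0.826*log2(0.826/0.19) + 0.174*log2(0.174/0.81) = 1.3652

1.3652 bits


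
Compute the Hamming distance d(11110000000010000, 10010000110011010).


Count differing positions: . ^ ^ . . . . . ^ ^ . . . ^ . ^ . = 6 differences

6


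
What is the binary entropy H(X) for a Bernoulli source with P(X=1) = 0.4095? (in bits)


H = -p*log2(p) - (1-p)*log2(1-p). -0.4095*log2(0.4095) = 0.527462; -0.5905*log2(0.5905) = 0.448775. H = 0.527462 + 0.448775 = 0.9762

0.9762 bits


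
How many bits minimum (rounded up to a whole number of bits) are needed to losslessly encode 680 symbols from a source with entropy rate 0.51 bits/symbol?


Minimum bits >= n * H = 680 * 0.51 = 346.8, rounded up to a whole number of bits = 347

347 bits


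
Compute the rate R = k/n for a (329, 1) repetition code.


Rate = k/n = 1/329

1/329


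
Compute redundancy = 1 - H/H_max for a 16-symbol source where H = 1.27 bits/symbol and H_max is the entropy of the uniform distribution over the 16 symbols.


H_max = log2(K) = log2(16) = 4.0 bits/symbol. Redundancy = 1 - H/H_max = 1 - 1.27/4.0 = 1 - 0.3175 = 0.6825

0.6825


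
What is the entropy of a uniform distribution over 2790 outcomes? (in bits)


H = log2(n) = log2(2790) = 11.446

11.446 bits


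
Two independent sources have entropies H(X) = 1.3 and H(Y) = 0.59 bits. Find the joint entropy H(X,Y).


For independent variables, H(X,Y) = H(X) + H(Y) = 1.3 + 0.59 = 1.89

1.89 bits


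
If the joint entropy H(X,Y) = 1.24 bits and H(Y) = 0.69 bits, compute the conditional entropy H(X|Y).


H(X|Y) = H(X,Y) - H(Y) = 1.24 - 0.69 = 0.55

0.55 bits


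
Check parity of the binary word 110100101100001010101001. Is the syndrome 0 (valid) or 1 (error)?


Syndrome = XOR of all bits = 1 XOR 1 XOR 0 XOR 1 XOR 0 XOR 0 XOR 1 XOR 0 XOR 1 XOR 1 XOR 0 XOR 0 XOR 0 XOR 0 XOR 1 XOR 0 XOR 1 XOR 0 XOR 1 XOR 0 XOR 1 XOR 0 XOR 0 XOR 1 = 1

1


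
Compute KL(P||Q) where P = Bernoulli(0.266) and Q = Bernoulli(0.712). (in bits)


KL = p*log2(p/q) + (1-p)*log2((1-p)/(1-q)) = 0.266*log2(0.266/0.712) + 0.734*log2(0.734/0.288) = 0.6128

0.6128 bits


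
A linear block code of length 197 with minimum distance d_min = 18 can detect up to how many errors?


Detection capability = d_min - 1 = 18 - 1 = 17

17 errors


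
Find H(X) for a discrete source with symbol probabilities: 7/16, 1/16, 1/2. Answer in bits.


H = -sum(p_i * log2(p_i)). Terms: -(7/16)*log2(7/16) = 0.521782; -(1/16)*log2(1/16) = 0.250000; -(1/2)*log2(1/2) = 0.500000. H = 0.521782 + 0.250000 + 0.500000 = 1.2718

1.2718 bits


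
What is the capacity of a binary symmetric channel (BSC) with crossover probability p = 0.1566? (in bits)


H(p) = -p*log2(p) - (1-p)*log2(1-p) = -0.1566*log2(0.1566) - 0.8434*log2(0.8434) = 0.418881 + 0.207233 = 0.6261. C = 1 - H(p) = 1 - 0.6261 = 0.3739

0.3739 bits


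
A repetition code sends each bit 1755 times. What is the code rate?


Rate = k/n = 1/1755

1/1755


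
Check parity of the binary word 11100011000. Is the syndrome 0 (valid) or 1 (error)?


Syndrome = XOR of all bits = 1 XOR 1 XOR 1 XOR 0 XOR 0 XOR 0 XOR 1 XOR 1 XOR 0 XOR 0 XOR 0 = 1

1


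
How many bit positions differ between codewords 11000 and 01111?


Count differing positions: ^ . ^ ^ ^ = 4 differences

4


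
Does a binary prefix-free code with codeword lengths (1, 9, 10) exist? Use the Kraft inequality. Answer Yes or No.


Kraft sum = sum(2^(-l_i)) = 0.5029, need <= 1. Result: satisfied (a binary prefix-free code with these lengths exists)

Yes


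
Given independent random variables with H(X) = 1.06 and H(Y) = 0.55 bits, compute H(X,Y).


For independent variables, H(X,Y) = H(X) + H(Y) = 1.06 + 0.55 = 1.61

1.61 bits


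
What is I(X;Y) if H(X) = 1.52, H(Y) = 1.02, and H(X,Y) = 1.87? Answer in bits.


I(X;Y) = H(X) + H(Y) - H(X,Y) = 1.52 + 1.02 - 1.87 = 0.67

0.67 bits


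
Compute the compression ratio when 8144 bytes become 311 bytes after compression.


Ratio = original / compressed = 8144 / 311 = 26.1865

26.1865


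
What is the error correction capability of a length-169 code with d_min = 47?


Correction capability = floor((d-1)/2) = floor((47-1)/2) = 23

23 errors


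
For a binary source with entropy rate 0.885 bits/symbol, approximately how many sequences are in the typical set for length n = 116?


log2|A_typical| = nH = 116 * 0.885 = 102.66, so |A_typical| ~ 2^102.66 = 8.012e+30

8.012e+30


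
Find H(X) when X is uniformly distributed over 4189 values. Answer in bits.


H = log2(n) = log2(4189) = 12.0324

12.0324 bits


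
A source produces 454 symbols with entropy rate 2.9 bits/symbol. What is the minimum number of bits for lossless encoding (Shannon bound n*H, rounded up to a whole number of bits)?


Minimum bits >= n * H = 454 * 2.9 = 1316.6, rounded up to a whole number of bits = 1317

1317 bits


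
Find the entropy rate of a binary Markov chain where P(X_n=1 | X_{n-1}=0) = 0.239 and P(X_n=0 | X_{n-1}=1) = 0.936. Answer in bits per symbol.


Stationary distribution: pi_0 = p10/(p01+p10) = 0.7966, pi_1 = 0.2034. Entropy rate H' = pi_0*H(p01) + pi_1*H(p10) = 0.7966*0.7934 + 0.2034*0.3431 = 0.7018

0.7018 bits/symbol


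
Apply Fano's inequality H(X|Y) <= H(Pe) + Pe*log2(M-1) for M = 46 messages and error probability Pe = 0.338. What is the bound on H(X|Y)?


H(Pe) = -Pe*log2(Pe) - (1-Pe)*log2(1-Pe) = -0.338*log2(0.338) - 0.662*log2(0.662) = 0.528938 + 0.393954 = 0.9229. Pe*log2(M-1) = 0.338*log2(45) = 1.856246. Bound = H(Pe) + Pe*log2(M-1) = 0.528938 + 0.393954 + 1.856246 = 2.7791

2.7791 bits
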